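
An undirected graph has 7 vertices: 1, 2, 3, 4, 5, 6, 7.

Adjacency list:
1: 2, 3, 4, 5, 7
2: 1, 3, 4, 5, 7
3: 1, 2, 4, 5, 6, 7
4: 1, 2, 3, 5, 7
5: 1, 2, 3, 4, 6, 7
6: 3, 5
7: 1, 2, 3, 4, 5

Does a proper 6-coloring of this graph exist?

The chromatic number is 6. 1, 2, 3, 4, 5, 7 form a clique, so at least 6 colors are needed.
A valid assignment using 6 colors: 1=purple, 2=yellow, 3=red, 4=orange, 5=blue, 6=green, 7=green.
That is already a proper 6-coloring.

Yes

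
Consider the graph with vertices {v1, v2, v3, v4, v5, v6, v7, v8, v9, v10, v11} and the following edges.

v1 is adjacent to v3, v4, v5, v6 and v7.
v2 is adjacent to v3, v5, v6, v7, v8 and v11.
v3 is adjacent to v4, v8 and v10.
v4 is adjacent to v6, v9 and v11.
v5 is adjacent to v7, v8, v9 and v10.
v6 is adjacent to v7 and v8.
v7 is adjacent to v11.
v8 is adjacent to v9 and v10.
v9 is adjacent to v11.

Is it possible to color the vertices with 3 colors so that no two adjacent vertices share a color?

The chromatic number is 3. v5, v8, v9 form a triangle, so at least 3 colors are needed.
One proper 3-coloring: v1=2, v2=2, v3=3, v4=1, v5=3, v6=3, v7=1, v8=1, v9=2, v10=2, v11=3.
That is already a proper 3-coloring.

Yes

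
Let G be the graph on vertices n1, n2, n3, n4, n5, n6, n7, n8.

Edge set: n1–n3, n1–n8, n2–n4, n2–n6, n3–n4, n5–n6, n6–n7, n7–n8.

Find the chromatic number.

The cycle n4-n3-n1-n8-n7-n6-n2-n4 has odd length 7, so it cannot be 2-colored; at least 3 colors are needed.
A valid assignment using 3 colors: n1=blue, n2=blue, n3=red, n4=green, n5=blue, n6=red, n7=blue, n8=red. Each edge has distinct colors on its endpoints.

3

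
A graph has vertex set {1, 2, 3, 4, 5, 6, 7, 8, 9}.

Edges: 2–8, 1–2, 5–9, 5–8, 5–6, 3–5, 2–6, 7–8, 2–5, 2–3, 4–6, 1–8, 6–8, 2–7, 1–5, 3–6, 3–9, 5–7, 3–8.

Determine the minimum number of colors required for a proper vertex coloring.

5

2, 3, 5, 6, 8 are pairwise adjacent (a clique of size 5), so at least 5 colors are needed.
5 colors suffice: 1=d, 2=b, 3=d, 4=a, 5=a, 6=e, 7=d, 8=c, 9=b. No two adjacent vertices share a color.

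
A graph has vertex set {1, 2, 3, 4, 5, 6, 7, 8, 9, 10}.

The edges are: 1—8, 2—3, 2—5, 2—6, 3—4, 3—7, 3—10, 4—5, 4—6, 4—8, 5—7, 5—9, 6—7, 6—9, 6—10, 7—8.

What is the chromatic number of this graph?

2

6 and 7 are adjacent, so at least 2 colors are needed.
One proper 2-coloring: 1=b, 2=b, 3=a, 4=b, 5=a, 6=a, 7=b, 8=a, 9=b, 10=b. Each edge has distinct colors on its endpoints.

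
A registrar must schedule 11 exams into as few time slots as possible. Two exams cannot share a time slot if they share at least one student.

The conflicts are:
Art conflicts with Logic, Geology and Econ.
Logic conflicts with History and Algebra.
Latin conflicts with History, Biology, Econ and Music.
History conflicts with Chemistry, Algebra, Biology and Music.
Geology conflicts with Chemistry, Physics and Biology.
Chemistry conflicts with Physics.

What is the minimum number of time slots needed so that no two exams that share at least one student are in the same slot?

Logic, History, Algebra pairwise conflict, so at least 3 time slots are needed.
3 time slots suffice: Art=3, Logic=2, Latin=2, History=1, Geology=1, Chemistry=2, Algebra=3, Physics=3, Biology=3, Econ=1, Music=3. No two conflicting exams share a time slot.

3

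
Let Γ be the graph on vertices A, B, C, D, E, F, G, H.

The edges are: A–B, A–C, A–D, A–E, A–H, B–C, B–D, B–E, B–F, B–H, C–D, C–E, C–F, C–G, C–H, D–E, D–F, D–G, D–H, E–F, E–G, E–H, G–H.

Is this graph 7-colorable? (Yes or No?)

The chromatic number is 6. A, B, C, D, E, H are mutually adjacent (a clique of size 6), so at least 6 colors are needed.
6 colors suffice: color 1 → {E}; color 2 → {C}; color 3 → {D}; color 4 → {F, H}; color 5 → {B, G}; color 6 → {A}.
Since 7 ≥ 6, a proper 7-coloring certainly exists.

Yes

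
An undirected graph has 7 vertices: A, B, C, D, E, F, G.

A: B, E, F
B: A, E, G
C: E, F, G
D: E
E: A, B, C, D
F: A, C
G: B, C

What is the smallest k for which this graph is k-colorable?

3

A, B, E are mutually adjacent, so at least 3 colors are needed.
3 colors suffice: color red → {E, F, G}; color blue → {B, C, D}; color green → {A}. Every edge joins two different colors.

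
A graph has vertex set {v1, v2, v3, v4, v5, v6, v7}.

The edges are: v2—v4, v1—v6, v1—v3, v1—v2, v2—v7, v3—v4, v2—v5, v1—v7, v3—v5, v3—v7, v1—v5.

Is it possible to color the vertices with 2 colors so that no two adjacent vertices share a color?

No

v1, v2, v5 are mutually adjacent, so at least 3 colors are needed.
So 2 colors are not enough.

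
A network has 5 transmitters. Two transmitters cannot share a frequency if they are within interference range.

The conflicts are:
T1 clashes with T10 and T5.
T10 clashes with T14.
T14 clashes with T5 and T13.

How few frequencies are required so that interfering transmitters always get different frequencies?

2

T10 and T14 conflict, so at least 2 frequencies are needed.
Using 2 frequencies: T1=1, T10=2, T14=1, T5=2, T13=2. Every pair that conflicts lands in different frequencies.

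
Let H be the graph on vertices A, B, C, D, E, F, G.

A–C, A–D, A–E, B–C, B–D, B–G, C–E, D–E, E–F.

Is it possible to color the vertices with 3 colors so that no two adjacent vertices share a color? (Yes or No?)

The chromatic number is 3. A, D, E are pairwise adjacent, so at least 3 colors are needed.
3 colors suffice: A=blue, B=red, C=green, D=green, E=red, F=blue, G=blue.
That is already a proper 3-coloring.

Yes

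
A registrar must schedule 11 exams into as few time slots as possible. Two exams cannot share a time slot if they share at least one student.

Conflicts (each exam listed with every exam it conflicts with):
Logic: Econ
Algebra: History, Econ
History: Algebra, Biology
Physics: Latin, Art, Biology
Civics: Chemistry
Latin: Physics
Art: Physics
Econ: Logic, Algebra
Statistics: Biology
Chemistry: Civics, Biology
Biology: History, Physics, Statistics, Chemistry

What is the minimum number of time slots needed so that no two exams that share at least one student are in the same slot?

2

Physics and Art conflict, so at least 2 time slots are needed.
2 time slots suffice: time slot 1 → {Logic, Algebra, Civics, Latin, Art, Biology}; time slot 2 → {History, Physics, Econ, Statistics, Chemistry}. No two conflicting exams share a time slot.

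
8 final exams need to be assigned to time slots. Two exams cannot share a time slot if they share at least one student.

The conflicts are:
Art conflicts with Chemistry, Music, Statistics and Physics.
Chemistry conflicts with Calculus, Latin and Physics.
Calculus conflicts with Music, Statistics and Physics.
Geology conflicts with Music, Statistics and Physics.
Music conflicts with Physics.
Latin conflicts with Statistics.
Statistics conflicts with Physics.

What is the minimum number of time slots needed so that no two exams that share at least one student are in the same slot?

3

Chemistry, Calculus, Physics all conflict with each other, so at least 3 time slots are needed.
3 time slots suffice: time slot 1 → {Latin, Physics}; time slot 2 → {Chemistry, Music, Statistics}; time slot 3 → {Art, Calculus, Geology}. No two conflicting exams share a time slot.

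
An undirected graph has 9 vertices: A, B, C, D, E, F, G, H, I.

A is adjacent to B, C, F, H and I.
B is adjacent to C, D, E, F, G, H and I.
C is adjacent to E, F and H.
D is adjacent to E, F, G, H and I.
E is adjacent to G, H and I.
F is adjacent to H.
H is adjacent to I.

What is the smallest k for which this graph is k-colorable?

5

B, D, E, H, I are pairwise adjacent (a clique of size 5), so at least 5 colors are needed.
5 colors suffice: color red → {B}; color blue → {G, H}; color green → {A, D}; color yellow → {E, F}; color purple → {C, I}. Every edge joins two different colors.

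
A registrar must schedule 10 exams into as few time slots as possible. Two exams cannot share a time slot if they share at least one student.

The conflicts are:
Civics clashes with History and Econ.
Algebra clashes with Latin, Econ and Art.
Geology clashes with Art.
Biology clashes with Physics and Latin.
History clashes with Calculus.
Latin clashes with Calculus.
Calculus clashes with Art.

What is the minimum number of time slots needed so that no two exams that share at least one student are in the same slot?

2

Biology and Physics conflict, so at least 2 time slots are needed.
A valid assignment using 2 time slots: Civics=1, Algebra=1, Geology=1, Biology=1, Physics=2, History=2, Latin=2, Calculus=1, Econ=2, Art=2. No two conflicting exams share a time slot.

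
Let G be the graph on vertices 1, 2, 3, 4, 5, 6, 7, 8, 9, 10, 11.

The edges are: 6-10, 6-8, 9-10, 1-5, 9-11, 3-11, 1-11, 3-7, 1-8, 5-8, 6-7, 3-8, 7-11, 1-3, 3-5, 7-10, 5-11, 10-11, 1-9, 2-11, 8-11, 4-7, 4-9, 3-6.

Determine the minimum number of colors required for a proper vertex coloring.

1, 3, 5, 8, 11 are mutually adjacent (a clique of size 5), so at least 5 colors are needed.
5 colors suffice: color red → {4, 6, 11}; color blue → {2, 3, 9}; color green → {1, 7}; color yellow → {8, 10}; color purple → {5}. Each edge has distinct colors on its endpoints.

5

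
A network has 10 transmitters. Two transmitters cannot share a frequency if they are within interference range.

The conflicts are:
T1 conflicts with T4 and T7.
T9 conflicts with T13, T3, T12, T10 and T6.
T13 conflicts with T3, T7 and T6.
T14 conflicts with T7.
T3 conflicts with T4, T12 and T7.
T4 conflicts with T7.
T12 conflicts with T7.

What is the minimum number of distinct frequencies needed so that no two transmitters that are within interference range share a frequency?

T9, T3, T12 are mutually in conflict, so at least 3 frequencies are needed.
3 frequencies suffice: T1=2, T9=1, T13=3, T14=2, T3=2, T4=3, T12=3, T10=2, T7=1, T6=2. Each listed conflict is separated.

3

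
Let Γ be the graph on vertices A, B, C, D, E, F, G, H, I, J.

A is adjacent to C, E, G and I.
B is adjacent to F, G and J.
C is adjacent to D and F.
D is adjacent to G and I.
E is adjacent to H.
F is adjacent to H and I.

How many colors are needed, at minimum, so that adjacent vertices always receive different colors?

The cycle F-I-D-G-B-F has odd length 5, so it cannot be 2-colored; at least 3 colors are needed.
3 colors suffice: A=1, B=3, C=2, D=1, E=2, F=1, G=2, H=3, I=2, J=1. Every edge joins two different colors.

3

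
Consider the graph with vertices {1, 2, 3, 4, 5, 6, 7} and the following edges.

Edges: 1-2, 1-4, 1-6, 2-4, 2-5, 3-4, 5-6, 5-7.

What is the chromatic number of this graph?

1, 2, 4 are mutually adjacent, so at least 3 colors are needed.
3 colors suffice: color red → {1, 3, 5}; color blue → {2, 6, 7}; color green → {4}. Every edge joins two different colors.

3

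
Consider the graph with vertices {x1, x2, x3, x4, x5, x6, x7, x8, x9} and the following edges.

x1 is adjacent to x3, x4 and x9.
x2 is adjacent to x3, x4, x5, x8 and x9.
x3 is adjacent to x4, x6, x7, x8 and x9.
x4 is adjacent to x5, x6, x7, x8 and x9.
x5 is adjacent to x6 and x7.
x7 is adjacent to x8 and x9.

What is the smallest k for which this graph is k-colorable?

x3, x4, x7, x9 are pairwise adjacent (a clique of size 4), so at least 4 colors are needed.
4 colors suffice: color red → {x4}; color blue → {x3, x5}; color green → {x1, x2, x6, x7}; color yellow → {x8, x9}. Every edge joins two different colors.

4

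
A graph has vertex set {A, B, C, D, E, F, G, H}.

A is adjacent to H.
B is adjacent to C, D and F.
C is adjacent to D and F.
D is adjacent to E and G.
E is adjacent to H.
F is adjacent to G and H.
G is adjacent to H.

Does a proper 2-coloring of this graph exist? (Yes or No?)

B, C, F are mutually adjacent, so at least 3 colors are needed.
So 2 colors are not enough.

No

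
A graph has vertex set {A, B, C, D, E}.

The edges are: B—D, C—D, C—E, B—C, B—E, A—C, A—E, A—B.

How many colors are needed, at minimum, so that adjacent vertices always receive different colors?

4

A, B, C, E are pairwise adjacent (a clique of size 4), so at least 4 colors are needed.
A valid assignment using 4 colors: A=yellow, B=red, C=blue, D=green, E=green. No two adjacent vertices share a color.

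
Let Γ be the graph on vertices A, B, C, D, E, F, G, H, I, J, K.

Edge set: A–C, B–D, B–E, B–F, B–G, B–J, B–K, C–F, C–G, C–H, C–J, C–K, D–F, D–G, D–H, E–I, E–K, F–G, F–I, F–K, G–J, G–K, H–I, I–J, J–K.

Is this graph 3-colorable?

B, D, F, G are pairwise adjacent (a clique of size 4), so at least 4 colors are needed.
So 3 colors are not enough.

No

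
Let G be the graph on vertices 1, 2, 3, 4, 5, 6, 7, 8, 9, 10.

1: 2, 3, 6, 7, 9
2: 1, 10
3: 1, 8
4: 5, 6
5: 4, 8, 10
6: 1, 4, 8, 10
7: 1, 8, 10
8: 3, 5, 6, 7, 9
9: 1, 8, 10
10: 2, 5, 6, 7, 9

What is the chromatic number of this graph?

2

6 and 8 are adjacent, so at least 2 colors are needed.
2 colors suffice: color red → {1, 4, 8, 10}; color blue → {2, 3, 5, 6, 7, 9}. No two adjacent vertices share a color.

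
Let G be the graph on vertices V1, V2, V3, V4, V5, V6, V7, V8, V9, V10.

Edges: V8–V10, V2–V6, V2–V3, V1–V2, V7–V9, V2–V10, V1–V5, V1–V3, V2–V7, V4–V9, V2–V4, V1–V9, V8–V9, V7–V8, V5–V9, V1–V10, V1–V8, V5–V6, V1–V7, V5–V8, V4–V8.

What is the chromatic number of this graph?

4

V1, V7, V8, V9 are pairwise adjacent (a clique of size 4), so at least 4 colors are needed.
4 colors suffice: color 1 → {V1, V4, V6}; color 2 → {V2, V8}; color 3 → {V3, V9, V10}; color 4 → {V5, V7}. Every edge joins two different colors.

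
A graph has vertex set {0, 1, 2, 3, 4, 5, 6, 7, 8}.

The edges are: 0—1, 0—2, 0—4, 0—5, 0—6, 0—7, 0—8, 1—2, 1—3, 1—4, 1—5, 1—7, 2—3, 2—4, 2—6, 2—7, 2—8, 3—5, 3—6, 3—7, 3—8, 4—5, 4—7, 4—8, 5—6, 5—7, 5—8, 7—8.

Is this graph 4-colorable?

0, 1, 4, 5, 7 form a clique, so at least 5 colors are needed.
So 4 colors are not enough.

No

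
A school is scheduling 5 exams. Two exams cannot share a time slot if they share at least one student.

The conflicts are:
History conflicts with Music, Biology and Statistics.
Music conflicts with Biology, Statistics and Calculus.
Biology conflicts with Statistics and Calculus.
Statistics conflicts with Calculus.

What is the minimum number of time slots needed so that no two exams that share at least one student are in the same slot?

History, Music, Biology, Statistics pairwise conflict, so at least 4 time slots are needed.
4 time slots suffice: time slot 1 → {Biology}; time slot 2 → {Statistics}; time slot 3 → {Music}; time slot 4 → {History, Calculus}. Each listed conflict is separated.

4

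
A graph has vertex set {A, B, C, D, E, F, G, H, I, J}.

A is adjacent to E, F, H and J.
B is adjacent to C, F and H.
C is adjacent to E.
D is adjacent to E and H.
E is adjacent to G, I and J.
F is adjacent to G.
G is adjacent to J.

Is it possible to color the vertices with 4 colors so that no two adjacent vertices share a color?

The chromatic number is 3. A, E, J form a triangle, so at least 3 colors are needed.
3 colors suffice: color red → {E, F, H}; color blue → {A, B, D, G, I}; color green → {C, J}.
Since 4 ≥ 3, a proper 4-coloring certainly exists.

Yes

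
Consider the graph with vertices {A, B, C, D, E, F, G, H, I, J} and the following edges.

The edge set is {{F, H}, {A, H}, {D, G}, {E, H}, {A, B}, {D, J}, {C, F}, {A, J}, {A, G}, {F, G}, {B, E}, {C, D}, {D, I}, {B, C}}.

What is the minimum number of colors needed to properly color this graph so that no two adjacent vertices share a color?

The cycle F-H-E-B-C-F has odd length 5, so it cannot be 2-colored; at least 3 colors are needed.
One proper 3-coloring: A=red, B=green, C=blue, D=red, E=red, F=red, G=blue, H=blue, I=blue, J=blue. No two adjacent vertices share a color.

3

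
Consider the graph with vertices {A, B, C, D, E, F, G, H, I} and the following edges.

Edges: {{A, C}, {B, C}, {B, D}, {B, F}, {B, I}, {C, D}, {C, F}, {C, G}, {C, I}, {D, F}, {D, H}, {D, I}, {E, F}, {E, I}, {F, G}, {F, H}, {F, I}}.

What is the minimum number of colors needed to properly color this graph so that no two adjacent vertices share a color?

B, C, D, F, I are pairwise adjacent (a clique of size 5), so at least 5 colors are needed.
One proper 5-coloring: A=1, B=5, C=2, D=4, E=2, F=1, G=3, H=2, I=3. No two adjacent vertices share a color.

5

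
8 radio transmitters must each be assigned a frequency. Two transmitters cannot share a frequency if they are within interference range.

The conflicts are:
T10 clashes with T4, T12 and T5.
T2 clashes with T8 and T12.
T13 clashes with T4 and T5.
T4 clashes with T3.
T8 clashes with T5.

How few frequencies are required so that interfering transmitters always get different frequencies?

3

The cycle T5-T8-T2-T12-T10-T5 has odd length 5, so it cannot be 2-colored; at least 3 frequencies are needed.
A valid assignment using 3 frequencies: T10=2, T2=1, T13=2, T4=1, T8=2, T12=3, T5=1, T3=2. Each listed conflict is separated.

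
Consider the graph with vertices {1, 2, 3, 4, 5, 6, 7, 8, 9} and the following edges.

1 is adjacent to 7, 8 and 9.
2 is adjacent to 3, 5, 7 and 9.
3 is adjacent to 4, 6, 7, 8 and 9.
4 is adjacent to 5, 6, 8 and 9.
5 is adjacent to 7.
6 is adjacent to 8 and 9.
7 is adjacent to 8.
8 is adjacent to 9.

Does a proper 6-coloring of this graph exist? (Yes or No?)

Yes

The chromatic number is 5. 3, 4, 6, 8, 9 form a clique, so at least 5 colors are needed.
A valid assignment using 5 colors: 1=blue, 2=green, 3=blue, 4=yellow, 5=blue, 6=purple, 7=red, 8=green, 9=red.
Since 6 ≥ 5, a proper 6-coloring certainly exists.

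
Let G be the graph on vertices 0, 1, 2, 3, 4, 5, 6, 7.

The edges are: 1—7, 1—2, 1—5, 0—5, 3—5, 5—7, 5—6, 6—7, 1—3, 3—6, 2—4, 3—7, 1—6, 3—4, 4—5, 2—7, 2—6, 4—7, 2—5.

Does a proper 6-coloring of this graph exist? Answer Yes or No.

The chromatic number is 5. 1, 3, 5, 6, 7 are pairwise adjacent (a clique of size 5), so at least 5 colors are needed.
One proper 5-coloring: 0=b, 1=e, 2=c, 3=c, 4=d, 5=a, 6=d, 7=b.
Since 6 ≥ 5, a proper 6-coloring certainly exists.

Yes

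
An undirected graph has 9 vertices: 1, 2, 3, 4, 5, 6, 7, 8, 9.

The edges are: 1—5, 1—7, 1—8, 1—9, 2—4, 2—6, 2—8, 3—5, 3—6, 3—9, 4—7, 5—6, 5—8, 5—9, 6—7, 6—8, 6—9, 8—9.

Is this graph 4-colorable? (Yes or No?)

Yes

The chromatic number is 4. 3, 5, 6, 9 form a clique, so at least 4 colors are needed.
4 colors suffice: color red → {1, 4, 6}; color blue → {2, 5, 7}; color green → {9}; color yellow → {3, 8}.
That is already a proper 4-coloring.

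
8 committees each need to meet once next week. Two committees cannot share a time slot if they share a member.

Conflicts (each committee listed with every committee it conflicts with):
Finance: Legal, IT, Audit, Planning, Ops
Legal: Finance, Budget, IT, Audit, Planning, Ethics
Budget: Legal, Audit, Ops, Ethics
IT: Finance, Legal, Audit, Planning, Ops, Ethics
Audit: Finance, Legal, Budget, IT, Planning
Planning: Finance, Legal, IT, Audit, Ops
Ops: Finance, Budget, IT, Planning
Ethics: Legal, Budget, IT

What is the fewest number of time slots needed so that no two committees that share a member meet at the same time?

5

Finance, Legal, IT, Audit, Planning pairwise conflict, so at least 5 time slots are needed.
5 time slots suffice: time slot 1 → {Legal, Ops}; time slot 2 → {Budget, IT}; time slot 3 → {Planning, Ethics}; time slot 4 → {Audit}; time slot 5 → {Finance}. Every pair that conflicts lands in different time slots.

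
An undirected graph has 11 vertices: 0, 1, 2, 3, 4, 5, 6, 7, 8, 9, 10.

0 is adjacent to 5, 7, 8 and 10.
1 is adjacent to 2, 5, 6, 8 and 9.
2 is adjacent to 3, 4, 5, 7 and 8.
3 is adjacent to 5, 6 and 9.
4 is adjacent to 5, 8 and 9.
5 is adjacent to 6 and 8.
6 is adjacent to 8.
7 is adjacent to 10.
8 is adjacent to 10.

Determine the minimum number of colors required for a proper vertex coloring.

1, 2, 5, 8 form a clique, so at least 4 colors are needed.
One proper 4-coloring: 0=green, 1=yellow, 2=green, 3=red, 4=yellow, 5=blue, 6=green, 7=red, 8=red, 9=blue, 10=blue. Each edge has distinct colors on its endpoints.

4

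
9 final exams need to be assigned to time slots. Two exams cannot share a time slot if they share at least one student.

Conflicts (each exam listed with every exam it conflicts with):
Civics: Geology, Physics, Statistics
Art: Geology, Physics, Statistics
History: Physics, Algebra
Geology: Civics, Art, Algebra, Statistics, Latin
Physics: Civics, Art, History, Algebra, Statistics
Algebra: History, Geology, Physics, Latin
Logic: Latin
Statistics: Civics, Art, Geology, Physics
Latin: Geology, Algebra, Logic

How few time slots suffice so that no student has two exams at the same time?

Civics, Geology, Statistics pairwise conflict, so at least 3 time slots are needed.
Using 3 time slots: Civics=3, Art=3, History=3, Geology=1, Physics=1, Algebra=2, Logic=1, Statistics=2, Latin=3. No two conflicting exams share a time slot.

3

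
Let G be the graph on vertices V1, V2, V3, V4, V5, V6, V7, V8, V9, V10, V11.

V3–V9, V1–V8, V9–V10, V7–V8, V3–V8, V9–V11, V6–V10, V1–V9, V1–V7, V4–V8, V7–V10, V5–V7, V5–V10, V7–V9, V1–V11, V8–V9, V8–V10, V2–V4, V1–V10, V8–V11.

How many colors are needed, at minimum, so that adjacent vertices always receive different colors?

V1, V7, V8, V9, V10 are pairwise adjacent (a clique of size 5), so at least 5 colors are needed.
5 colors suffice: color red → {V2, V5, V6, V8}; color blue → {V3, V4, V10, V11}; color green → {V9}; color yellow → {V1}; color purple → {V7}. No two adjacent vertices share a color.

5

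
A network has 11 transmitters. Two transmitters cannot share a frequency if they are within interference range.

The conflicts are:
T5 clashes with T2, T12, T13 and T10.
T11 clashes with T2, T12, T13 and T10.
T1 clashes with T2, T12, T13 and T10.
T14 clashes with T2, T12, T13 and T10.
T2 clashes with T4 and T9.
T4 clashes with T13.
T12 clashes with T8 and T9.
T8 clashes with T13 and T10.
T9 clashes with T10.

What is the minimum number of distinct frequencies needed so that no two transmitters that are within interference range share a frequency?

2

T14 and T10 conflict, so at least 2 frequencies are needed.
2 frequencies suffice: T5=2, T11=2, T1=2, T14=2, T2=1, T4=2, T12=1, T8=2, T9=2, T13=1, T10=1. Every pair that conflicts lands in different frequencies.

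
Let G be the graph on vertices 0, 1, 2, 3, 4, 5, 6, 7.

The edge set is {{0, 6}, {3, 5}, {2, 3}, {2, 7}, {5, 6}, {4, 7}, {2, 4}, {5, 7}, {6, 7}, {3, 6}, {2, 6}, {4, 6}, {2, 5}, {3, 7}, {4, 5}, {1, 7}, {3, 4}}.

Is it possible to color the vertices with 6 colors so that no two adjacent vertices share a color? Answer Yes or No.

Yes

The chromatic number is 6. 2, 3, 4, 5, 6, 7 are pairwise adjacent (a clique of size 6), so at least 6 colors are needed.
6 colors suffice: color a → {1, 6}; color b → {0, 7}; color c → {2}; color d → {5}; color e → {3}; color f → {4}.
That is already a proper 6-coloring.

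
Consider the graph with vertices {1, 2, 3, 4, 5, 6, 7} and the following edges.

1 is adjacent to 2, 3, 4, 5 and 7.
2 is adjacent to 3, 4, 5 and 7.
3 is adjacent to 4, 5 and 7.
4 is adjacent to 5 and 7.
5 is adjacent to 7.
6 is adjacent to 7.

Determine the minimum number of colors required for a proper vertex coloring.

6

1, 2, 3, 4, 5, 7 are pairwise adjacent (a clique of size 6), so at least 6 colors are needed.
A valid assignment using 6 colors: 1=yellow, 2=blue, 3=purple, 4=green, 5=orange, 6=blue, 7=red. Each edge has distinct colors on its endpoints.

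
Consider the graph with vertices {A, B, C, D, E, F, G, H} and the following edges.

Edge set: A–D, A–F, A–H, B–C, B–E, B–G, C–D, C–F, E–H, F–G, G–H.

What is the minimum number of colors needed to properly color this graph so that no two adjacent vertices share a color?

2

B and E are adjacent, so at least 2 colors are needed.
One proper 2-coloring: A=1, B=2, C=1, D=2, E=1, F=2, G=1, H=2. Every edge joins two different colors.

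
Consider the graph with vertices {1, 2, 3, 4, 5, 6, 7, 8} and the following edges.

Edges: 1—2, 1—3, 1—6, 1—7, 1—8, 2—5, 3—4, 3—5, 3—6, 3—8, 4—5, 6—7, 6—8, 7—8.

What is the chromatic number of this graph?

1, 6, 7, 8 are pairwise adjacent (a clique of size 4), so at least 4 colors are needed.
A valid assignment using 4 colors: 1=blue, 2=red, 3=red, 4=green, 5=blue, 6=yellow, 7=red, 8=green. No two adjacent vertices share a color.

4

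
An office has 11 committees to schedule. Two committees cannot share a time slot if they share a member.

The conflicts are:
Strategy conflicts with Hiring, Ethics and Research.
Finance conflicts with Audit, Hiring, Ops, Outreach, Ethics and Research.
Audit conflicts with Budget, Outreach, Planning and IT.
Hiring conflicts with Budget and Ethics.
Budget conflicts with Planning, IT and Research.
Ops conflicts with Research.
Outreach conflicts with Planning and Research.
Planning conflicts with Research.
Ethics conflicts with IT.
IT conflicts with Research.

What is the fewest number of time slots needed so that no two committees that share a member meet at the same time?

Finance, Ops, Research are mutually in conflict, so at least 3 time slots are needed.
3 time slots suffice: time slot 1 → {Audit, Hiring, Research}; time slot 2 → {Strategy, Finance, Planning, IT}; time slot 3 → {Budget, Ops, Outreach, Ethics}. Each listed conflict is separated.

3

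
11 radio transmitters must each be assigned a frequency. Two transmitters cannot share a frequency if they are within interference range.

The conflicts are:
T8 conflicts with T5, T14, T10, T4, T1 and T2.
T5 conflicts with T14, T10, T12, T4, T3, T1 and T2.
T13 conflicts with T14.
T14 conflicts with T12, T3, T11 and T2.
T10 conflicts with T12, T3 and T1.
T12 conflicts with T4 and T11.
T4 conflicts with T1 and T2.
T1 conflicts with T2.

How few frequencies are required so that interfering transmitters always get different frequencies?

5

T8, T5, T4, T1, T2 are mutually in conflict, so at least 5 frequencies are needed.
5 frequencies suffice: T8=3, T5=1, T13=1, T14=2, T10=4, T12=3, T4=4, T3=3, T11=1, T1=2, T2=5. No two conflicting transmitters share a frequency.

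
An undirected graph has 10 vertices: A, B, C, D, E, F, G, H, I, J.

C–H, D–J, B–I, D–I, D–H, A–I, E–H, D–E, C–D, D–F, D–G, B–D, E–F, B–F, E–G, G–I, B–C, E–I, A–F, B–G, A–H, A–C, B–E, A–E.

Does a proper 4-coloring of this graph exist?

No

B, D, E, G, I are pairwise adjacent (a clique of size 5), so at least 5 colors are needed.
So 4 colors are not enough.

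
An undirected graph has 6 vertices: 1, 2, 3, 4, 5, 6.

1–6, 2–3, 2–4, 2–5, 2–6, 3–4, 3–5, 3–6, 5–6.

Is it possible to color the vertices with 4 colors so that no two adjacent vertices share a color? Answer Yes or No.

The chromatic number is 4. 2, 3, 5, 6 are mutually adjacent (a clique of size 4), so at least 4 colors are needed.
4 colors suffice: color a → {4, 6}; color b → {1, 3}; color c → {2}; color d → {5}.
That is already a proper 4-coloring.

Yes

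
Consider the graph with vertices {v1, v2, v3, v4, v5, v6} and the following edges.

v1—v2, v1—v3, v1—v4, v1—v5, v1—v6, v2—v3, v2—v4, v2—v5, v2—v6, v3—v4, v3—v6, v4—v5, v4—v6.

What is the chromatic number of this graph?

5

v1, v2, v3, v4, v6 form a clique, so at least 5 colors are needed.
5 colors suffice: color R → {v2}; color B → {v4}; color G → {v1}; color Y → {v3, v5}; color P → {v6}. Each edge has distinct colors on its endpoints.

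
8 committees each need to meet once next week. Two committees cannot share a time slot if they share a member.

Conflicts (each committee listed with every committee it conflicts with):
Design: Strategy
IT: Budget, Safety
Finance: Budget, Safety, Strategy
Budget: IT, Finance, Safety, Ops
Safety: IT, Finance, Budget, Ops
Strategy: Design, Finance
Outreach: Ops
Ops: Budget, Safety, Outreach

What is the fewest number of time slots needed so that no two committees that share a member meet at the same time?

Finance, Budget, Safety are mutually in conflict, so at least 3 time slots are needed.
A valid assignment using 3 time slots: Design=2, IT=3, Finance=3, Budget=2, Safety=1, Strategy=1, Outreach=1, Ops=3. Each listed conflict is separated.

3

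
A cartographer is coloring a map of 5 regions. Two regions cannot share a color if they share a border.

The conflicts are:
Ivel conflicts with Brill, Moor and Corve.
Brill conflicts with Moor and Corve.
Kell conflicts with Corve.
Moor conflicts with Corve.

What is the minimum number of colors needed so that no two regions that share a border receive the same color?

4

Ivel, Brill, Moor, Corve all conflict with each other, so at least 4 colors are needed.
A valid assignment using 4 colors: Ivel=3, Brill=2, Kell=2, Moor=4, Corve=1. Each listed conflict is separated.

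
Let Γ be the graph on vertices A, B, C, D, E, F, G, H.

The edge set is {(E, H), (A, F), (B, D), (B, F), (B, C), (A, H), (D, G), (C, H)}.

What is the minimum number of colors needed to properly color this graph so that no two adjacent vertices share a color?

The cycle F-A-H-C-B-F has odd length 5, so it cannot be 2-colored; at least 3 colors are needed.
3 colors suffice: color 1 → {B, G, H}; color 2 → {A, C, D, E}; color 3 → {F}. Each edge has distinct colors on its endpoints.

3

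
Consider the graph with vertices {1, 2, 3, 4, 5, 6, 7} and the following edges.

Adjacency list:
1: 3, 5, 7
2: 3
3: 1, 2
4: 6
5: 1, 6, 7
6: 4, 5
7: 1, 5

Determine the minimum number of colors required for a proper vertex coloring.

3

1, 5, 7 are mutually adjacent, so at least 3 colors are needed.
A valid assignment using 3 colors: 1=a, 2=a, 3=b, 4=b, 5=b, 6=a, 7=c. No two adjacent vertices share a color.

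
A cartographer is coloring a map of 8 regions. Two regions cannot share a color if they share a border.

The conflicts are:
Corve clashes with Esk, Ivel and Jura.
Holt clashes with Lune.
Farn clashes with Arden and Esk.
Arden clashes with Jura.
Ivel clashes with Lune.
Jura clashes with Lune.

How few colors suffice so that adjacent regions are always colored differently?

3

The cycle Esk-Farn-Arden-Jura-Corve-Esk has odd length 5, so it cannot be 2-colored; at least 3 colors are needed.
3 colors suffice: Corve=1, Holt=2, Farn=3, Arden=1, Esk=2, Ivel=2, Jura=2, Lune=1. No two conflicting regions share a color.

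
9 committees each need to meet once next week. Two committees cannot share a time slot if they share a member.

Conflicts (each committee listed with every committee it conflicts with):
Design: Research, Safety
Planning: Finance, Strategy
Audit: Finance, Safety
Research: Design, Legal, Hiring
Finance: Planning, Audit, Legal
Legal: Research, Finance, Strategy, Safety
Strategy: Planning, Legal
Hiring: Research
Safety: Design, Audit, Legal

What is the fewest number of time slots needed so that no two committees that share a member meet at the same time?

2

Design and Research conflict, so at least 2 time slots are needed.
A valid assignment using 2 time slots: Design=1, Planning=1, Audit=1, Research=2, Finance=2, Legal=1, Strategy=2, Hiring=1, Safety=2. Every pair that conflicts lands in different time slots.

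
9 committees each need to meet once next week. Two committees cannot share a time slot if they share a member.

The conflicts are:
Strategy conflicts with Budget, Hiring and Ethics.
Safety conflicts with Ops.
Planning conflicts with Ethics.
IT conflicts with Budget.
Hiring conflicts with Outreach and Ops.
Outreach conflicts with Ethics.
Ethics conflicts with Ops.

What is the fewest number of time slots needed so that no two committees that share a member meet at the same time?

Strategy and Budget conflict, so at least 2 time slots are needed.
2 time slots suffice: Strategy=2, Safety=1, Planning=2, IT=2, Budget=1, Hiring=1, Outreach=2, Ethics=1, Ops=2. No two conflicting committees share a time slot.

2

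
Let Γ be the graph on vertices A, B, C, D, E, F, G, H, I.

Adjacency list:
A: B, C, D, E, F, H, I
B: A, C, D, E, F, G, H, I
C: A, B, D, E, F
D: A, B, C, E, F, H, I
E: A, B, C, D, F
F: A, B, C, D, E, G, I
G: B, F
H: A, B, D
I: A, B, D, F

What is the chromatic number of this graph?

6

A, B, C, D, E, F are mutually adjacent (a clique of size 6), so at least 6 colors are needed.
6 colors suffice: color 1 → {B}; color 2 → {D, G}; color 3 → {F, H}; color 4 → {A}; color 5 → {C, I}; color 6 → {E}. No two adjacent vertices share a color.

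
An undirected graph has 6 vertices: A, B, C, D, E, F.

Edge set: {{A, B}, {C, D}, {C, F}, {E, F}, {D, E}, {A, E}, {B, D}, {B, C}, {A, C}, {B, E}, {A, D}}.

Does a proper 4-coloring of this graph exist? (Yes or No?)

The chromatic number is 4. A, B, D, E are mutually adjacent (a clique of size 4), so at least 4 colors are needed.
4 colors suffice: color red → {C, E}; color blue → {D, F}; color green → {A}; color yellow → {B}.
That is already a proper 4-coloring.

Yes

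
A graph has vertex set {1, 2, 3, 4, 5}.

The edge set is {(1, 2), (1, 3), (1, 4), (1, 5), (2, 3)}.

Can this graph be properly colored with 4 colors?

Yes

The chromatic number is 3. 1, 2, 3 form a triangle, so at least 3 colors are needed.
One proper 3-coloring: 1=red, 2=blue, 3=green, 4=blue, 5=blue.
Since 4 ≥ 3, a proper 4-coloring certainly exists.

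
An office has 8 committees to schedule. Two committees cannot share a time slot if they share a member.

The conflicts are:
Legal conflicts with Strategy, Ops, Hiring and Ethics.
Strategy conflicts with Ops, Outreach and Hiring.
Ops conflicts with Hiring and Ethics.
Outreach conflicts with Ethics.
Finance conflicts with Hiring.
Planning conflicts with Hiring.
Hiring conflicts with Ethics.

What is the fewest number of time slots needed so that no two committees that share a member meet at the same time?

4

Legal, Strategy, Ops, Hiring all conflict with each other, so at least 4 time slots are needed.
4 time slots suffice: time slot 1 → {Outreach, Hiring}; time slot 2 → {Legal, Finance, Planning}; time slot 3 → {Ops}; time slot 4 → {Strategy, Ethics}. No two conflicting committees share a time slot.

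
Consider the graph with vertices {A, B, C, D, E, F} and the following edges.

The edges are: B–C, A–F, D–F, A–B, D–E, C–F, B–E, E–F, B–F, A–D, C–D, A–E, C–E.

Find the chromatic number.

4

C, D, E, F form a clique, so at least 4 colors are needed.
One proper 4-coloring: A=3, B=4, C=3, D=4, E=1, F=2. Every edge joins two different colors.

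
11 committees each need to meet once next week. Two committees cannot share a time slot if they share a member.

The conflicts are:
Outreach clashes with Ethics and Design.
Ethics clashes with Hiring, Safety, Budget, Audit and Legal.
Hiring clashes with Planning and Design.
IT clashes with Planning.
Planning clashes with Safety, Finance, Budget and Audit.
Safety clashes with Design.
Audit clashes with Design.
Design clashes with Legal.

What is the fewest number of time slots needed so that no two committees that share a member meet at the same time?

2

Ethics and Legal conflict, so at least 2 time slots are needed.
2 time slots suffice: Outreach=2, Ethics=1, Hiring=2, IT=2, Planning=1, Safety=2, Finance=2, Budget=2, Audit=2, Design=1, Legal=2. Every pair that conflicts lands in different time slots.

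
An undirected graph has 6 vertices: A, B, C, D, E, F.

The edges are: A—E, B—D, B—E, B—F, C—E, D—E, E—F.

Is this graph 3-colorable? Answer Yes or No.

Yes

The chromatic number is 3. B, E, F are pairwise adjacent, so at least 3 colors are needed.
A valid assignment using 3 colors: A=blue, B=blue, C=blue, D=green, E=red, F=green.
That is already a proper 3-coloring.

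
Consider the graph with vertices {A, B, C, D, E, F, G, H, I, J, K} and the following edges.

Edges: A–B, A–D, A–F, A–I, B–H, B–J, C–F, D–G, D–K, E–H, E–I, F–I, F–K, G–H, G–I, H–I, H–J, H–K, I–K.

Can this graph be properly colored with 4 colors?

The chromatic number is 3. E, H, I form a triangle, so at least 3 colors are needed.
One proper 3-coloring: A=3, B=2, C=2, D=1, E=3, F=1, G=3, H=1, I=2, J=3, K=3.
Since 4 ≥ 3, a proper 4-coloring certainly exists.

Yes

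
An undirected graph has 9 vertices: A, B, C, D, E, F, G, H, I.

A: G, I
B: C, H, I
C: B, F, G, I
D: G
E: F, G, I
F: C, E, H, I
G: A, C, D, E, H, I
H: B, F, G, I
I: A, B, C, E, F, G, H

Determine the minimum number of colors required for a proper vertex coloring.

3

B, C, I are mutually adjacent, so at least 3 colors are needed.
One proper 3-coloring: A=3, B=2, C=3, D=1, E=3, F=2, G=2, H=3, I=1. No two adjacent vertices share a color.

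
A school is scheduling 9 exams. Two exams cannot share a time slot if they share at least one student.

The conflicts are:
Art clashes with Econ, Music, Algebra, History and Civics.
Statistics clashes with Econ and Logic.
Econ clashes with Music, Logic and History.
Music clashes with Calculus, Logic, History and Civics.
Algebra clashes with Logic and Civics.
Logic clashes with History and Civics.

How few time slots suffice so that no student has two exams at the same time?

4

Econ, Music, Logic, History pairwise conflict, so at least 4 time slots are needed.
4 time slots suffice: Art=1, Statistics=2, Econ=3, Music=2, Algebra=2, Calculus=1, Logic=1, History=4, Civics=3. Each listed conflict is separated.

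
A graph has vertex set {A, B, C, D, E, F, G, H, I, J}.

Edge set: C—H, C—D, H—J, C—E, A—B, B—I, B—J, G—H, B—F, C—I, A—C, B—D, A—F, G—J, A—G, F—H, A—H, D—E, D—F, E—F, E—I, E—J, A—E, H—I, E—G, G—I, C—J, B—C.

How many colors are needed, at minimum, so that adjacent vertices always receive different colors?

3

B, D, F are mutually adjacent, so at least 3 colors are needed.
3 colors suffice: color 1 → {C, F, G}; color 2 → {B, E, H}; color 3 → {A, D, I, J}. No two adjacent vertices share a color.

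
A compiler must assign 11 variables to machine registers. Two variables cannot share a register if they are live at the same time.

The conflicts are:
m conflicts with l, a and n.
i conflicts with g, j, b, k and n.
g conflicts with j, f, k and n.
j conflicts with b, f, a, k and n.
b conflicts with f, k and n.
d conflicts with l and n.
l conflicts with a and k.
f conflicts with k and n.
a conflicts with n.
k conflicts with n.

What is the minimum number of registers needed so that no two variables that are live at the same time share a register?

5

i, g, j, k, n are mutually in conflict, so at least 5 registers are needed.
5 registers suffice: register 1 → {l, n}; register 2 → {d, a, k}; register 3 → {m, j}; register 4 → {i, f}; register 5 → {g, b}. Every pair that conflicts lands in different registers.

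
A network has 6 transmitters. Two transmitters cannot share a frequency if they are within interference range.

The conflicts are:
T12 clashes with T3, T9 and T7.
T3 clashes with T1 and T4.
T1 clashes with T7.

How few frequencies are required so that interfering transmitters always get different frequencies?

2

T12 and T3 conflict, so at least 2 frequencies are needed.
2 frequencies suffice: T12=2, T3=1, T1=2, T9=1, T7=1, T4=2. Each listed conflict is separated.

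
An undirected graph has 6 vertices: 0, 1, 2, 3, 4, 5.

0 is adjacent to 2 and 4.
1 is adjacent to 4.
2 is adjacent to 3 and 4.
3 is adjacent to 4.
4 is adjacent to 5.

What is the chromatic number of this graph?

2, 3, 4 are mutually adjacent, so at least 3 colors are needed.
3 colors suffice: color a → {4}; color b → {1, 2, 5}; color c → {0, 3}. No two adjacent vertices share a color.

3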